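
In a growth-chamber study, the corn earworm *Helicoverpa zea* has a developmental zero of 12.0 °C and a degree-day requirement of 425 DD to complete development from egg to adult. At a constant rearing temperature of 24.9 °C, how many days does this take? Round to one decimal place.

Daily accumulation = 24.9 − 12.0 = 12.9 DD/day.
Duration = 425 / 12.9 = 32.946 ≈ 32.9 days.

32.9 days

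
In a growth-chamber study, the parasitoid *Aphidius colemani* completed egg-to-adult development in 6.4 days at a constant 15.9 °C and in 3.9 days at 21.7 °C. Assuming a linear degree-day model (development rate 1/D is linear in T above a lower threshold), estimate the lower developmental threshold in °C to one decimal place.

6.9 °C

Equal thermal constants: D₁(T₁ − T_b) = D₂(T₂ − T_b).
6.4·(15.9 − T_b) = 3.9·(21.7 − T_b)
T_b = (6.4·15.9 − 3.9·21.7) / (6.4 − 3.9) = 17.13 / 2.5 = 6.852 °C ≈ 6.9 °C.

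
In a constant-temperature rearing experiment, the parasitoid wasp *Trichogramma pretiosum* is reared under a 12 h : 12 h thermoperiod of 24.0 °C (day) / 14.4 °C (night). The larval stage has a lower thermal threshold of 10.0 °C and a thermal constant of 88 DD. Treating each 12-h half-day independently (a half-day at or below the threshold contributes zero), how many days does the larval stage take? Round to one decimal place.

9.6 days

Day half: max(0, 24.0 − 10.0) × 0.5 = 14.0 × 0.5 = 7.00 DD.
Night half: max(0, 14.4 − 10.0) × 0.5 = 4.4 × 0.5 = 2.20 DD.
Per 24 h: 9.20 DD/day.
Duration = 88 / 9.20 = 9.565 ≈ 9.6 days.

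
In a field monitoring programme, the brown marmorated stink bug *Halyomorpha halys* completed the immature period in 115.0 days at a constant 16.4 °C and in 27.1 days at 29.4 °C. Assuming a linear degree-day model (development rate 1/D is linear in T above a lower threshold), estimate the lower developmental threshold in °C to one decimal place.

Equal thermal constants: D₁(T₁ − T_b) = D₂(T₂ − T_b).
115.0·(16.4 − T_b) = 27.1·(29.4 − T_b)
T_b = (115.0·16.4 − 27.1·29.4) / (115.0 − 27.1) = 1089.26 / 87.9 = 12.392 °C ≈ 12.4 °C.

12.4 °C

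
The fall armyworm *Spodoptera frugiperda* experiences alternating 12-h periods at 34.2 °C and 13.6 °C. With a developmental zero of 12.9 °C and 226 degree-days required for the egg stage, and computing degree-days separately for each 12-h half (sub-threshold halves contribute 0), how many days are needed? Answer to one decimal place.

20.5 days

Day half: max(0, 34.2 − 12.9) × 0.5 = 21.3 × 0.5 = 10.65 DD.
Night half: max(0, 13.6 − 12.9) × 0.5 = 0.7 × 0.5 = 0.35 DD.
Per 24 h: 11.00 DD/day.
Duration = 226 / 11.00 = 20.545 ≈ 20.5 days.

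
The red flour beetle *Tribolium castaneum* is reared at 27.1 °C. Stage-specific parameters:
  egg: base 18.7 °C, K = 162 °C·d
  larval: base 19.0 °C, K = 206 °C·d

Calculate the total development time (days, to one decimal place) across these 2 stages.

egg: 162 / (27.1 − 18.7) = 162 / 8.4 = 19.286 d.
larval: 206 / (27.1 − 19.0) = 206 / 8.1 = 25.432 d.
Sum = 44.718 ≈ 44.7 days.

44.7 days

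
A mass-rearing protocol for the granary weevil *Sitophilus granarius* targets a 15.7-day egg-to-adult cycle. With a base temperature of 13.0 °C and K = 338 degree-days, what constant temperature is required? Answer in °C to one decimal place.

34.5 °C

Required daily accumulation = 338 / 15.7 = 21.529 DD/day.
T = T_base + 21.529 = 13.0 + 21.529 = 34.529 ≈ 34.5 °C.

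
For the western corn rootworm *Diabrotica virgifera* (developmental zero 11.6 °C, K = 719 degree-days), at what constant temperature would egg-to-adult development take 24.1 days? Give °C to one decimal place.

Required daily accumulation = 719 / 24.1 = 29.834 DD/day.
T = T_base + 29.834 = 11.6 + 29.834 = 41.434 ≈ 41.4 °C.

41.4 °C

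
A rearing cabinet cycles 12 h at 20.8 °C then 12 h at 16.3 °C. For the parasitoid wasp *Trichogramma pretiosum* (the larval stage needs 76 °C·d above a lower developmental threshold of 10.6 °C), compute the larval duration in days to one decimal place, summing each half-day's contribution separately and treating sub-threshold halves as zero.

9.6 days

Day half: max(0, 20.8 − 10.6) × 0.5 = 10.2 × 0.5 = 5.10 DD.
Night half: max(0, 16.3 − 10.6) × 0.5 = 5.7 × 0.5 = 2.85 DD.
Per 24 h: 7.95 DD/day.
Duration = 76 / 7.95 = 9.560 ≈ 9.6 days.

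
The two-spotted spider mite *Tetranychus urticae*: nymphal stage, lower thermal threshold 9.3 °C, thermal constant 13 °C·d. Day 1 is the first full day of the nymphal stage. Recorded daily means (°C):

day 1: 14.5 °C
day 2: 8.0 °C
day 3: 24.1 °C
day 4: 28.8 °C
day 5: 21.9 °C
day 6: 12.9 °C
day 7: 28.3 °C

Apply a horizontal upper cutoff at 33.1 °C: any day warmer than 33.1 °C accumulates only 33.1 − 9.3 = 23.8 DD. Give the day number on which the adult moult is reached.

Daily DD above 9.3 °C (capped at 23.8): 5.2, 0.0, 14.8, 19.5, 12.6, 3.6, 19.0.
Cumulative: 5.2, 5.2, 20.0, 39.5, 52.1, 55.7, 74.7.
The total first reaches 13 DD on day 3.

day 3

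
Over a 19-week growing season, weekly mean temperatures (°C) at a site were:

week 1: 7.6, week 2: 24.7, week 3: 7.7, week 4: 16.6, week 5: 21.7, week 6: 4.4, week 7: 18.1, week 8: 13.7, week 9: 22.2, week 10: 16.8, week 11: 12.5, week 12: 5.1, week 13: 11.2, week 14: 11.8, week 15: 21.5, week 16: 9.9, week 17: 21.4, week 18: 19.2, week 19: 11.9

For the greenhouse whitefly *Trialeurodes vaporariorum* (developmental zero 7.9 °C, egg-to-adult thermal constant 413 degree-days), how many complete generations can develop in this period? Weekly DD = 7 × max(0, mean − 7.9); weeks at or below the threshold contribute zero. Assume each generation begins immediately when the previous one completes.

2 generations

Weekly DD (7 × max(0, T̄ − 7.9)): 0.0, 117.6, 0.0, 60.9, 96.6, 0.0, 71.4, 40.6, 100.1, 62.3, 32.2, 0.0, 23.1, 27.3, 95.2, 14.0, 94.5, 79.1, 28.0.
Season total = 942.9 DD.
Complete generations = ⌊942.9 / 413⌋ = 2.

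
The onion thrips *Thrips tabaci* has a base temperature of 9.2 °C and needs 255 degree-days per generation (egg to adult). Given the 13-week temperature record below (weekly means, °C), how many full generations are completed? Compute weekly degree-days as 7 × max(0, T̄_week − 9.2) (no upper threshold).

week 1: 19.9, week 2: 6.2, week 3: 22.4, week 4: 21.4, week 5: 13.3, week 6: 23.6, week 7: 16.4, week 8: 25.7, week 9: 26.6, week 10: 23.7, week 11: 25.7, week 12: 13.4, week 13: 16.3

Weekly DD (7 × max(0, T̄ − 9.2)): 74.9, 0.0, 92.4, 85.4, 28.7, 100.8, 50.4, 115.5, 121.8, 101.5, 115.5, 29.4, 49.7.
Season total = 966.0 DD.
Complete generations = ⌊966.0 / 255⌋ = 3.

3 generations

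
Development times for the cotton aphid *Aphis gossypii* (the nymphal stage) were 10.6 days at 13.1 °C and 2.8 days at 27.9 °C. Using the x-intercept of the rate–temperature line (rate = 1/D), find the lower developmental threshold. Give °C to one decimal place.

Linear rate model ⇒ the product D·(T − T_b) is constant across temperatures.
10.6·(13.1 − T_b) = 2.8·(27.9 − T_b)
T_b = (10.6·13.1 − 2.8·27.9) / (10.6 − 2.8) = 60.74 / 7.8 = 7.787 °C ≈ 7.8 °C.

7.8 °C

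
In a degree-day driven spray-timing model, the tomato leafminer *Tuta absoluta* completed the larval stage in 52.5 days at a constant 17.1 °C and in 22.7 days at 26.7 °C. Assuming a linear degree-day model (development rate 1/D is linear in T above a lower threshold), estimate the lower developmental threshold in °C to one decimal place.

Under the model K = D·(T − T_b), so D₁·(T₁ − T_b) = D₂·(T₂ − T_b).
52.5·(17.1 − T_b) = 22.7·(26.7 − T_b)
T_b = (52.5·17.1 − 22.7·26.7) / (52.5 − 22.7) = 291.66 / 29.8 = 9.787 °C ≈ 9.8 °C.

9.8 °C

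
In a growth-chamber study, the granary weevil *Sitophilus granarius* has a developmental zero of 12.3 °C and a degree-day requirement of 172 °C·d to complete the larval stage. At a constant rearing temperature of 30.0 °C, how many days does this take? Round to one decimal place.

Daily accumulation = 30.0 − 12.3 = 17.7 DD/day.
Duration = 172 / 17.7 = 9.718 ≈ 9.7 days.

9.7 days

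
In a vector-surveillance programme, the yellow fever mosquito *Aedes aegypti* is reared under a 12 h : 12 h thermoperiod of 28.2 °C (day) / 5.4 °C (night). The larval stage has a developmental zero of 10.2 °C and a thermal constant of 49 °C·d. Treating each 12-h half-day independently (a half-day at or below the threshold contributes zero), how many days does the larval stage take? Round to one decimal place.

5.4 days

Day half: max(0, 28.2 − 10.2) × 0.5 = 18.0 × 0.5 = 9.00 DD.
Night half: max(0, 5.4 − 10.2) × 0.5 = 0.0 × 0.5 = 0.00 DD.
Per 24 h: 9.00 DD/day.
Duration = 49 / 9.00 = 5.444 ≈ 5.4 days.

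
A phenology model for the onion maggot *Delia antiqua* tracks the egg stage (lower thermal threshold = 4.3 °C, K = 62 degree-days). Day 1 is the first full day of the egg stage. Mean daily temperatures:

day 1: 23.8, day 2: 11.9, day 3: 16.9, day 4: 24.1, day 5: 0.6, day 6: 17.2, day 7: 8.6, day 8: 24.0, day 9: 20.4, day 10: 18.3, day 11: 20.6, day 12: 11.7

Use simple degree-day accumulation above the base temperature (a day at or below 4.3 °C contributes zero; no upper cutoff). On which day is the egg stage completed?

Daily DD above 4.3 °C: 19.5, 7.6, 12.6, 19.8, 0.0, 12.9, 4.3, 19.7, 16.1, 14.0, 16.3, 7.4.
Cumulative: 19.5, 27.1, 39.7, 59.5, 59.5, 72.4, 76.7, 96.4, 112.5, 126.5, 142.8, 150.2.
The total first reaches 62 DD on day 6.

day 6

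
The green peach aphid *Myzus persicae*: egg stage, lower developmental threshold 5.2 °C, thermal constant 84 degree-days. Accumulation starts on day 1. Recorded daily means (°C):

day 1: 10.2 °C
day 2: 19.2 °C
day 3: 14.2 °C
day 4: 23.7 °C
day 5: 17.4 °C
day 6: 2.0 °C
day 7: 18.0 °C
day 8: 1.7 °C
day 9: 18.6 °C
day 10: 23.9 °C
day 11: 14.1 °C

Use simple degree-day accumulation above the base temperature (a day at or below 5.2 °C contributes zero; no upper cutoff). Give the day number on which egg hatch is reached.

Daily DD above 5.2 °C: 5.0, 14.0, 9.0, 18.5, 12.2, 0.0, 12.8, 0.0, 13.4, 18.7, 8.9.
Cumulative: 5.0, 19.0, 28.0, 46.5, 58.7, 58.7, 71.5, 71.5, 84.9, 103.6, 112.5.
The total first reaches 84 DD on day 9.

day 9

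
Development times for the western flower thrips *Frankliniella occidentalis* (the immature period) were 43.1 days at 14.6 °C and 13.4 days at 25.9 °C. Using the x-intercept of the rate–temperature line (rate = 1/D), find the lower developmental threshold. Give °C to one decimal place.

9.5 °C

Equal thermal constants: D₁(T₁ − T_b) = D₂(T₂ − T_b).
43.1·(14.6 − T_b) = 13.4·(25.9 − T_b)
T_b = (43.1·14.6 − 13.4·25.9) / (43.1 − 13.4) = 282.20 / 29.7 = 9.502 °C ≈ 9.5 °C.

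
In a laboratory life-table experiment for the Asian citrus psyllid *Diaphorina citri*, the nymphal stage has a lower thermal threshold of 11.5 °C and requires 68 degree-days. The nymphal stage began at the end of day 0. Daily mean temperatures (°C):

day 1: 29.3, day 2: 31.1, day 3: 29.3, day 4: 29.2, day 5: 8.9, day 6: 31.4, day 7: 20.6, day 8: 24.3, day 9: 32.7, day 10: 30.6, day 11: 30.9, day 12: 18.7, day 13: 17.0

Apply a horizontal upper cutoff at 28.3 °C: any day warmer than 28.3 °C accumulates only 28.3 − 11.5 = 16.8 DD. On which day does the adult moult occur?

Daily DD above 11.5 °C (capped at 16.8): 16.8, 16.8, 16.8, 16.8, 0.0, 16.8, 9.1, 12.8, 16.8, 16.8, 16.8, 7.2, 5.5.
Cumulative: 16.8, 33.6, 50.4, 67.2, 67.2, 84.0, 93.1, 105.9, 122.7, 139.5, 156.3, 163.5, 169.0.
The total first reaches 68 DD on day 6.

day 6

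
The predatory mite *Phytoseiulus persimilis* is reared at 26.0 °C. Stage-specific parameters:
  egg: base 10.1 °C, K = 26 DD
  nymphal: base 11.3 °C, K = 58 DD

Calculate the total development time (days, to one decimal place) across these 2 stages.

egg: 26 / (26.0 − 10.1) = 26 / 15.9 = 1.635 d.
nymphal: 58 / (26.0 − 11.3) = 58 / 14.7 = 3.946 d.
Sum = 5.581 ≈ 5.6 days.

5.6 days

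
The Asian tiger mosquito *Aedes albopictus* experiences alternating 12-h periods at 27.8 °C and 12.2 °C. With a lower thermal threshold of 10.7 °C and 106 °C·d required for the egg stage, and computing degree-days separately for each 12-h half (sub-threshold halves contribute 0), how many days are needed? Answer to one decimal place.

11.4 days

Day half: max(0, 27.8 − 10.7) × 0.5 = 17.1 × 0.5 = 8.55 DD.
Night half: max(0, 12.2 − 10.7) × 0.5 = 1.5 × 0.5 = 0.75 DD.
Per 24 h: 9.30 DD/day.
Duration = 106 / 9.30 = 11.398 ≈ 11.4 days.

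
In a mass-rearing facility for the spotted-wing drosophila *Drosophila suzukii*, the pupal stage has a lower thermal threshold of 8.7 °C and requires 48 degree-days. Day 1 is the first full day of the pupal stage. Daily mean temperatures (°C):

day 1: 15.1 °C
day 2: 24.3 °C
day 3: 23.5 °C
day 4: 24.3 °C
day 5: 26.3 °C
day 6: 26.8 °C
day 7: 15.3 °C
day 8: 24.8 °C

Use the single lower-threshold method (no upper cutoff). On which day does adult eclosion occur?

day 4

Daily DD above 8.7 °C: 6.4, 15.6, 14.8, 15.6, 17.6, 18.1, 6.6, 16.1.
Cumulative: 6.4, 22.0, 36.8, 52.4, 70.0, 88.1, 94.7, 110.8.
The total first reaches 48 DD on day 4.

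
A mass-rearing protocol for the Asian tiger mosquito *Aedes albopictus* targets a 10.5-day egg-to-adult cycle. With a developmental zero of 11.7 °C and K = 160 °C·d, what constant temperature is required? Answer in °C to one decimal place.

26.9 °C

Required daily accumulation = 160 / 10.5 = 15.238 DD/day.
T = T_base + 15.238 = 11.7 + 15.238 = 26.938 ≈ 26.9 °C.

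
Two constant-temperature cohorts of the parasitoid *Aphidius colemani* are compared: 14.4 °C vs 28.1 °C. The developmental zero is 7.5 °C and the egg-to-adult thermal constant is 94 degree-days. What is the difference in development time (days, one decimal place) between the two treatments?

At 14.4 °C: 94 / (14.4 − 7.5) = 94 / 6.9 = 13.623 d.
At 28.1 °C: 94 / (28.1 − 7.5) = 94 / 20.6 = 4.563 d.
Difference = |13.623 − 4.563| = 9.060 ≈ 9.1 days.

9.1 days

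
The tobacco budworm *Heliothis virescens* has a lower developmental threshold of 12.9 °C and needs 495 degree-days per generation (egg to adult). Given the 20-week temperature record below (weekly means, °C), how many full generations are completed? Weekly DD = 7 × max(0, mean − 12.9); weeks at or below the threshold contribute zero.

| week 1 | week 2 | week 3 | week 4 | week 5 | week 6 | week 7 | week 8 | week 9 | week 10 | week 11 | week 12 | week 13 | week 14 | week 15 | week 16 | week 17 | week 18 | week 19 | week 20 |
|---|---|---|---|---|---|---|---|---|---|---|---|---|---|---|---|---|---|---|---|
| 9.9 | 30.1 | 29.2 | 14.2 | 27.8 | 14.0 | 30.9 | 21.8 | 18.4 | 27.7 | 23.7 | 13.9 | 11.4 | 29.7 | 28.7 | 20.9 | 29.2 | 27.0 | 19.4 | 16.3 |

Weekly DD (7 × max(0, T̄ − 12.9)): 0.0, 120.4, 114.1, 9.1, 104.3, 7.7, 126.0, 62.3, 38.5, 103.6, 75.6, 7.0, 0.0, 117.6, 110.6, 56.0, 114.1, 98.7, 45.5, 23.8.
Season total = 1334.9 DD.
Complete generations = ⌊1334.9 / 495⌋ = 2.

2 generations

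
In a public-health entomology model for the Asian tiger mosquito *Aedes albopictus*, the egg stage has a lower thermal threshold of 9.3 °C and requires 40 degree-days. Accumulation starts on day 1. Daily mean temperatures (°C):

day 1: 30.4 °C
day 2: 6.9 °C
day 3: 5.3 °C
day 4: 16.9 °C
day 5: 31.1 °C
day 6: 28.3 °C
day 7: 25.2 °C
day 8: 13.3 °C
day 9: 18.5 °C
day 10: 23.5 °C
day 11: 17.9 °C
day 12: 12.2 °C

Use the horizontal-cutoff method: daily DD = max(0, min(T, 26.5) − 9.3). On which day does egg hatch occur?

day 5

Daily DD above 9.3 °C (capped at 17.2): 17.2, 0.0, 0.0, 7.6, 17.2, 17.2, 15.9, 4.0, 9.2, 14.2, 8.6, 2.9.
Cumulative: 17.2, 17.2, 17.2, 24.8, 42.0, 59.2, 75.1, 79.1, 88.3, 102.5, 111.1, 114.0.
The total first reaches 40 DD on day 5.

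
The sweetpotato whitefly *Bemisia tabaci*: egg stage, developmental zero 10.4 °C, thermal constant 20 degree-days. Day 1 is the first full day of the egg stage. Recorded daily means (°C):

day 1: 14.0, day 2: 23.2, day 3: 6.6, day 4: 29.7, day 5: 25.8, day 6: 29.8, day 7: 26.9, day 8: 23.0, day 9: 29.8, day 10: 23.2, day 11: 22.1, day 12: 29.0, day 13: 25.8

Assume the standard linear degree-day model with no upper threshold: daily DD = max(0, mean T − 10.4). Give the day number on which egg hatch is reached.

day 4

Daily DD above 10.4 °C: 3.6, 12.8, 0.0, 19.3, 15.4, 19.4, 16.5, 12.6, 19.4, 12.8, 11.7, 18.6, 15.4.
Cumulative: 3.6, 16.4, 16.4, 35.7, 51.1, 70.5, 87.0, 99.6, 119.0, 131.8, 143.5, 162.1, 177.5.
The total first reaches 20 DD on day 4.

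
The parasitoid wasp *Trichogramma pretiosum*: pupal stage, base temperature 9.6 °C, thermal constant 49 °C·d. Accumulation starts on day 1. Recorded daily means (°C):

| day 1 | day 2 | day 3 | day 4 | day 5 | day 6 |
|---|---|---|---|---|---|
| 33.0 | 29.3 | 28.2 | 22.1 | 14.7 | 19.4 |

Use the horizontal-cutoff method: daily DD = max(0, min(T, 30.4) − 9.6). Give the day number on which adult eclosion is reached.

day 3

Daily DD above 9.6 °C (capped at 20.8): 20.8, 19.7, 18.6, 12.5, 5.1, 9.8.
Cumulative: 20.8, 40.5, 59.1, 71.6, 76.7, 86.5.
The total first reaches 49 DD on day 3.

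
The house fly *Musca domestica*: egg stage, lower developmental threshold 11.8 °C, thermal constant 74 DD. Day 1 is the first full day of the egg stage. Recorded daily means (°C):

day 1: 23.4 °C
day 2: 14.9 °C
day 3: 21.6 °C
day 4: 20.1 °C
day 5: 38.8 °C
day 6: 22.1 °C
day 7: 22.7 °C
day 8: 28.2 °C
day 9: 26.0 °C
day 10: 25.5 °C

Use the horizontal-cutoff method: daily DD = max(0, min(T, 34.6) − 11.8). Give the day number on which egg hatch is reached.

day 7

Daily DD above 11.8 °C (capped at 22.8): 11.6, 3.1, 9.8, 8.3, 22.8, 10.3, 10.9, 16.4, 14.2, 13.7.
Cumulative: 11.6, 14.7, 24.5, 32.8, 55.6, 65.9, 76.8, 93.2, 107.4, 121.1.
The total first reaches 74 DD on day 7.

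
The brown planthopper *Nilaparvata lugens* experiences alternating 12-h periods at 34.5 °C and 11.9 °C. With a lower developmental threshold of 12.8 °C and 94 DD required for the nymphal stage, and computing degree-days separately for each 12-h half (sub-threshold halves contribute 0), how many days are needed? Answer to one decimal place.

8.7 days

Day half: max(0, 34.5 − 12.8) × 0.5 = 21.7 × 0.5 = 10.85 DD.
Night half: max(0, 11.9 − 12.8) × 0.5 = 0.0 × 0.5 = 0.00 DD.
Per 24 h: 10.85 DD/day.
Duration = 94 / 10.85 = 8.664 ≈ 8.7 days.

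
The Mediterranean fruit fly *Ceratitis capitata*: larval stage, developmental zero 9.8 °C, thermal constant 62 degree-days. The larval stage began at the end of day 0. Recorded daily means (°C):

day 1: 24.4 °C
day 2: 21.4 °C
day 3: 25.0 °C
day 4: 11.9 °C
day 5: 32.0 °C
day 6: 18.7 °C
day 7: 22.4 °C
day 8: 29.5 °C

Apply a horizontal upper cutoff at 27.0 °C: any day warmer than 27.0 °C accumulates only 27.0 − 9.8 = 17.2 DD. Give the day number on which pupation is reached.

day 6

Daily DD above 9.8 °C (capped at 17.2): 14.6, 11.6, 15.2, 2.1, 17.2, 8.9, 12.6, 17.2.
Cumulative: 14.6, 26.2, 41.4, 43.5, 60.7, 69.6, 82.2, 99.4.
The total first reaches 62 DD on day 6.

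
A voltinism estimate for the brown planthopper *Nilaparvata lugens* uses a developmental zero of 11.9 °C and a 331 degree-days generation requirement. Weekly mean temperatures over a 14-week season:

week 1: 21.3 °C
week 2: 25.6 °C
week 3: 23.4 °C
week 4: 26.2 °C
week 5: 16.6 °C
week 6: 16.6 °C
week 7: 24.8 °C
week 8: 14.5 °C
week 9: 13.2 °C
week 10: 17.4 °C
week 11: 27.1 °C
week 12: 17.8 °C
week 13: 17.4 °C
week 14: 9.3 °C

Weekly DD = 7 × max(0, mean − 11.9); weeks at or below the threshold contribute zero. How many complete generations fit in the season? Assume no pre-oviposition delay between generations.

2 generations

Weekly DD (7 × max(0, T̄ − 11.9)): 65.8, 95.9, 80.5, 100.1, 32.9, 32.9, 90.3, 18.2, 9.1, 38.5, 106.4, 41.3, 38.5, 0.0.
Season total = 750.4 DD.
Complete generations = ⌊750.4 / 331⌋ = 2.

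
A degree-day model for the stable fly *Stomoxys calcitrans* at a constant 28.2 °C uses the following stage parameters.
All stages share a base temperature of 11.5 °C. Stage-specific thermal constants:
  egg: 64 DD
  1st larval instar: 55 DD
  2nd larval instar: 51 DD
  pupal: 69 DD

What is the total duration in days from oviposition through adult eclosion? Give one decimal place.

14.3 days

Daily accumulation at 28.2 °C = 28.2 − 11.5 = 16.7 DD/day.
Total K = 64 + 55 + 51 + 69 = 239 DD.
Total duration = 239 / 16.7 = 14.311 ≈ 14.3 days.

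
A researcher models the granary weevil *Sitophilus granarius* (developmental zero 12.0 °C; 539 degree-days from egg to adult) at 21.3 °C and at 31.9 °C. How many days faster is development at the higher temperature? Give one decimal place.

At 21.3 °C: 539 / (21.3 − 12.0) = 539 / 9.3 = 57.957 d.
At 31.9 °C: 539 / (31.9 − 12.0) = 539 / 19.9 = 27.085 d.
Difference = |57.957 − 27.085| = 30.872 ≈ 30.9 days.

30.9 days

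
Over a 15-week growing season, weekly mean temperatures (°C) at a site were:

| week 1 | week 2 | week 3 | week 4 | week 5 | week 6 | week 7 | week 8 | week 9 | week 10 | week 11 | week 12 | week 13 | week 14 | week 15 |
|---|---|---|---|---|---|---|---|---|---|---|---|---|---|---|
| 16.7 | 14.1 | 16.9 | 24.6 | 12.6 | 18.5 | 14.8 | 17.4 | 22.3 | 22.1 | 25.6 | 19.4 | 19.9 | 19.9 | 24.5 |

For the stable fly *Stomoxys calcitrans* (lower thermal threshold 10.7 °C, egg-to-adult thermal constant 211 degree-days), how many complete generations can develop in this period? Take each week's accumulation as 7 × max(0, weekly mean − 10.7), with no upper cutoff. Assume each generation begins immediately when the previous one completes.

Weekly DD (7 × max(0, T̄ − 10.7)): 42.0, 23.8, 43.4, 97.3, 13.3, 54.6, 28.7, 46.9, 81.2, 79.8, 104.3, 60.9, 64.4, 64.4, 96.6.
Season total = 901.6 DD.
Complete generations = ⌊901.6 / 211⌋ = 4.

4 generations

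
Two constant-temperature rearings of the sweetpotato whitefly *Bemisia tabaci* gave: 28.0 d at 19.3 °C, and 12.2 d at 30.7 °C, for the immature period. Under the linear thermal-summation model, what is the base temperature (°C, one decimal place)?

Linear rate model ⇒ the product D·(T − T_b) is constant across temperatures.
28.0·(19.3 − T_b) = 12.2·(30.7 − T_b)
T_b = (28.0·19.3 − 12.2·30.7) / (28.0 − 12.2) = 165.86 / 15.8 = 10.497 °C ≈ 10.5 °C.

10.5 °C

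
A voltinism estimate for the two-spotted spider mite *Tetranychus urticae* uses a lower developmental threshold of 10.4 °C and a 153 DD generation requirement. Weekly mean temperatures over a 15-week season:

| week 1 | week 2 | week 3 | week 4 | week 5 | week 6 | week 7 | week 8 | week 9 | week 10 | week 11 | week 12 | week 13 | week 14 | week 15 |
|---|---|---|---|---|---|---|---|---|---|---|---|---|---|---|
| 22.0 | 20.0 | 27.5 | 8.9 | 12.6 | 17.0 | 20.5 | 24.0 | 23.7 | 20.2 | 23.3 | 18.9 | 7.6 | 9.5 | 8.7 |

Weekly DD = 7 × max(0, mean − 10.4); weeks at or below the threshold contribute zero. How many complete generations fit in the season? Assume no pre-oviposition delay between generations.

5 generations

Weekly DD (7 × max(0, T̄ − 10.4)): 81.2, 67.2, 119.7, 0.0, 15.4, 46.2, 70.7, 95.2, 93.1, 68.6, 90.3, 59.5, 0.0, 0.0, 0.0.
Season total = 807.1 DD.
Complete generations = ⌊807.1 / 153⌋ = 5.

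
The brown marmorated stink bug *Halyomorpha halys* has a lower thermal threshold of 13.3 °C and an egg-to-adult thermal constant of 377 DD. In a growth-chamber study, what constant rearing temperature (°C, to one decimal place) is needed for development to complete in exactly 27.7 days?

26.9 °C

Required daily accumulation = 377 / 27.7 = 13.610 DD/day.
T = T_base + 13.610 = 13.3 + 13.610 = 26.910 ≈ 26.9 °C.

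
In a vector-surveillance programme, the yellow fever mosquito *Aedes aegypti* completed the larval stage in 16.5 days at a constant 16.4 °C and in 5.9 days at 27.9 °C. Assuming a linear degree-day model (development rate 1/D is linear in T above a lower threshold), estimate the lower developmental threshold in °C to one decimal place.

10.0 °C

Linear rate model ⇒ the product D·(T − T_b) is constant across temperatures.
16.5·(16.4 − T_b) = 5.9·(27.9 − T_b)
T_b = (16.5·16.4 − 5.9·27.9) / (16.5 − 5.9) = 105.99 / 10.6 = 9.999 °C ≈ 10.0 °C.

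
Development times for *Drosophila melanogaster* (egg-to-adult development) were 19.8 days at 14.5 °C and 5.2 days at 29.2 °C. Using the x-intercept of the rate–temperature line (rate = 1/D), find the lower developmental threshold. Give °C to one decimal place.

Equal thermal constants: D₁(T₁ − T_b) = D₂(T₂ − T_b).
19.8·(14.5 − T_b) = 5.2·(29.2 − T_b)
T_b = (19.8·14.5 − 5.2·29.2) / (19.8 − 5.2) = 135.26 / 14.6 = 9.264 °C ≈ 9.3 °C.

9.3 °C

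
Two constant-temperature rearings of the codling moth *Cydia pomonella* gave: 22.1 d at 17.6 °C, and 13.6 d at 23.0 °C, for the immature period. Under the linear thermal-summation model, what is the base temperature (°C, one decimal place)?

9.0 °C

Linear rate model ⇒ the product D·(T − T_b) is constant across temperatures.
22.1·(17.6 − T_b) = 13.6·(23.0 − T_b)
T_b = (22.1·17.6 − 13.6·23.0) / (22.1 − 13.6) = 76.16 / 8.5 = 8.960 °C ≈ 9.0 °C.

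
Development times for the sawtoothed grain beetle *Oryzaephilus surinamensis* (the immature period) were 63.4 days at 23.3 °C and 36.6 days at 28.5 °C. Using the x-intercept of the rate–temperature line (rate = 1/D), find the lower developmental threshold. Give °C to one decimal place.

Linear rate model ⇒ the product D·(T − T_b) is constant across temperatures.
63.4·(23.3 − T_b) = 36.6·(28.5 − T_b)
T_b = (63.4·23.3 − 36.6·28.5) / (63.4 − 36.6) = 434.12 / 26.8 = 16.199 °C ≈ 16.2 °C.

16.2 °C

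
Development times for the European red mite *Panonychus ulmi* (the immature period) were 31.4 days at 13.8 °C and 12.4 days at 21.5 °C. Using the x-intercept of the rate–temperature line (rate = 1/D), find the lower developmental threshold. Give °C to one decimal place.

8.8 °C

Equal thermal constants: D₁(T₁ − T_b) = D₂(T₂ − T_b).
31.4·(13.8 − T_b) = 12.4·(21.5 − T_b)
T_b = (31.4·13.8 − 12.4·21.5) / (31.4 − 12.4) = 166.72 / 19.0 = 8.775 °C ≈ 8.8 °C.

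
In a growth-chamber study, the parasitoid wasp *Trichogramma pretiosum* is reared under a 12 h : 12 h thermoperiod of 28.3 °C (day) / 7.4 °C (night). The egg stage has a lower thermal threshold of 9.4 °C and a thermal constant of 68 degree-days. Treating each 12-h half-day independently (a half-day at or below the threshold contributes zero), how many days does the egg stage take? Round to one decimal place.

7.2 days

Day half: max(0, 28.3 − 9.4) × 0.5 = 18.9 × 0.5 = 9.45 DD.
Night half: max(0, 7.4 − 9.4) × 0.5 = 0.0 × 0.5 = 0.00 DD.
Per 24 h: 9.45 DD/day.
Duration = 68 / 9.45 = 7.196 ≈ 7.2 days.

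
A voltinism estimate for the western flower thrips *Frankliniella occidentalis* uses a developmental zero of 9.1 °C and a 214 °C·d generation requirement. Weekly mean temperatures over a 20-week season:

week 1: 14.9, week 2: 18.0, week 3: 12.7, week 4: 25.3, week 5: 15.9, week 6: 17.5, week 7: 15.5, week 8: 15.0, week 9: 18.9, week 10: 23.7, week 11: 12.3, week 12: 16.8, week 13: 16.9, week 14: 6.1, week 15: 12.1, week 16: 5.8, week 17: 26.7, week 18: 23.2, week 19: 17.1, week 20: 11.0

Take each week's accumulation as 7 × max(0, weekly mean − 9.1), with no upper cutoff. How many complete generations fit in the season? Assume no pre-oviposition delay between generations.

4 generations

Weekly DD (7 × max(0, T̄ − 9.1)): 40.6, 62.3, 25.2, 113.4, 47.6, 58.8, 44.8, 41.3, 68.6, 102.2, 22.4, 53.9, 54.6, 0.0, 21.0, 0.0, 123.2, 98.7, 56.0, 13.3.
Season total = 1047.9 DD.
Complete generations = ⌊1047.9 / 214⌋ = 4.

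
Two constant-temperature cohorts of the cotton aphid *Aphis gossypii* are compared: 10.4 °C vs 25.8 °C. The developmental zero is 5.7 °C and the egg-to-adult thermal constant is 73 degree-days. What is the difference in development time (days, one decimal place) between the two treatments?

11.9 days

At 10.4 °C: 73 / (10.4 − 5.7) = 73 / 4.7 = 15.532 d.
At 25.8 °C: 73 / (25.8 − 5.7) = 73 / 20.1 = 3.632 d.
Difference = |15.532 − 3.632| = 11.900 ≈ 11.9 days.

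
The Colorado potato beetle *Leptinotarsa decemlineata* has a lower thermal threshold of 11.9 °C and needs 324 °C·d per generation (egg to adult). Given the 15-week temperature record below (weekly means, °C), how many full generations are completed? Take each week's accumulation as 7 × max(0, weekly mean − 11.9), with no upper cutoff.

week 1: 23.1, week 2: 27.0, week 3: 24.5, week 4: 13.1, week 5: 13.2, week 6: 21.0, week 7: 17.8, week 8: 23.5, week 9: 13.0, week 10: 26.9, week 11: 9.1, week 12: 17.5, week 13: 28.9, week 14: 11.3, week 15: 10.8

2 generations

Weekly DD (7 × max(0, T̄ − 11.9)): 78.4, 105.7, 88.2, 8.4, 9.1, 63.7, 41.3, 81.2, 7.7, 105.0, 0.0, 39.2, 119.0, 0.0, 0.0.
Season total = 746.9 DD.
Complete generations = ⌊746.9 / 324⌋ = 2.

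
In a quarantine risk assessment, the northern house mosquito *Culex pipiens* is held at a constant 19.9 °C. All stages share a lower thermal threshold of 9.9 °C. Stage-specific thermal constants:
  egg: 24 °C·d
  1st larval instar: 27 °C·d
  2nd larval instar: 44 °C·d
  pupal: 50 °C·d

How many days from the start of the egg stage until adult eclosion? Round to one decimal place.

Daily accumulation at 19.9 °C = 19.9 − 9.9 = 10.0 DD/day.
Total K = 24 + 27 + 44 + 50 = 145 DD.
Total duration = 145 / 10.0 = 14.500 ≈ 14.5 days.

14.5 days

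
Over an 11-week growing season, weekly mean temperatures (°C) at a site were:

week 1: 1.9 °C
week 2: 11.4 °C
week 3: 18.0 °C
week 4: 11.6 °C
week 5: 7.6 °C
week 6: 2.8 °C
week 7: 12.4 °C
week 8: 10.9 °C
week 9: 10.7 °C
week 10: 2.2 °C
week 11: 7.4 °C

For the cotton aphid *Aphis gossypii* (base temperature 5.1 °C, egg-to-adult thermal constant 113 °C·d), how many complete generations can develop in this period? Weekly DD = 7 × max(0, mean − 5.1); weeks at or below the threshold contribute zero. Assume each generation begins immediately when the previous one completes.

3 generations

Weekly DD (7 × max(0, T̄ − 5.1)): 0.0, 44.1, 90.3, 45.5, 17.5, 0.0, 51.1, 40.6, 39.2, 0.0, 16.1.
Season total = 344.4 DD.
Complete generations = ⌊344.4 / 113⌋ = 3.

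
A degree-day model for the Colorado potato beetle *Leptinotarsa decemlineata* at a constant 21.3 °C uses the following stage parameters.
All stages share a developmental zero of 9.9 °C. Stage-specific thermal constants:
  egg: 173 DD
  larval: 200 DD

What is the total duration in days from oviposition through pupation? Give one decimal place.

32.7 days

Daily accumulation at 21.3 °C = 21.3 − 9.9 = 11.4 DD/day.
Total K = 173 + 200 = 373 DD.
Total duration = 373 / 11.4 = 32.719 ≈ 32.7 days.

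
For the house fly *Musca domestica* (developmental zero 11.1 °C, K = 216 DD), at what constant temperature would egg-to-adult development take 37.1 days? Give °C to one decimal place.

Required daily accumulation = 216 / 37.1 = 5.822 DD/day.
T = T_base + 5.822 = 11.1 + 5.822 = 16.922 ≈ 16.9 °C.

16.9 °C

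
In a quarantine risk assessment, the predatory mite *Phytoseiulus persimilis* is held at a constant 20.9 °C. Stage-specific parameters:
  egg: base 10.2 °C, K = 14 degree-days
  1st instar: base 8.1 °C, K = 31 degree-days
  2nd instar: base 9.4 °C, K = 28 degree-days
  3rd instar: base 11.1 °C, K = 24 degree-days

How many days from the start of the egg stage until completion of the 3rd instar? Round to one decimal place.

8.6 days

egg: 14 / (20.9 − 10.2) = 14 / 10.7 = 1.308 d.
1st instar: 31 / (20.9 − 8.1) = 31 / 12.8 = 2.422 d.
2nd instar: 28 / (20.9 − 9.4) = 28 / 11.5 = 2.435 d.
3rd instar: 24 / (20.9 − 11.1) = 24 / 9.8 = 2.449 d.
Sum = 8.614 ≈ 8.6 days.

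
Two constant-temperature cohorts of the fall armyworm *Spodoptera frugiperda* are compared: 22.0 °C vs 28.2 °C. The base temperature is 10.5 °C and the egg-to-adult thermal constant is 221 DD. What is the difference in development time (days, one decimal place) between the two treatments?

6.7 days

At 22.0 °C: 221 / (22.0 − 10.5) = 221 / 11.5 = 19.217 d.
At 28.2 °C: 221 / (28.2 − 10.5) = 221 / 17.7 = 12.486 d.
Difference = |19.217 − 12.486| = 6.732 ≈ 6.7 days.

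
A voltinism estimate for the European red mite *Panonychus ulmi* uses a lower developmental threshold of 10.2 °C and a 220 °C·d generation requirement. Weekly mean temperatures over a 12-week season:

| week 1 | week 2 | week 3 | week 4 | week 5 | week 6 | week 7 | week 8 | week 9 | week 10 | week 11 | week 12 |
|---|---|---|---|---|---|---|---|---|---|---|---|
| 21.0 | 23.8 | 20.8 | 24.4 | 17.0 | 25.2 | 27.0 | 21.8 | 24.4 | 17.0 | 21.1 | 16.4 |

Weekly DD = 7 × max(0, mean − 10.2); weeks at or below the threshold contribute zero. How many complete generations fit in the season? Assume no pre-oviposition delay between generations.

4 generations

Weekly DD (7 × max(0, T̄ − 10.2)): 75.6, 95.2, 74.2, 99.4, 47.6, 105.0, 117.6, 81.2, 99.4, 47.6, 76.3, 43.4.
Season total = 962.5 DD.
Complete generations = ⌊962.5 / 220⌋ = 4.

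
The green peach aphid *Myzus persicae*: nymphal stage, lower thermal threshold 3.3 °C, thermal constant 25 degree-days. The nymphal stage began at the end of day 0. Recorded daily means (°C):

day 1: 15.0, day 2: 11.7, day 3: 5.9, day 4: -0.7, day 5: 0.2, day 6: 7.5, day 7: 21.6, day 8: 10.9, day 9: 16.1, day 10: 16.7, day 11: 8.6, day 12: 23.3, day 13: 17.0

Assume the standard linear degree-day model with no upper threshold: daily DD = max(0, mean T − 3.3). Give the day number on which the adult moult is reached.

day 6

Daily DD above 3.3 °C: 11.7, 8.4, 2.6, 0.0, 0.0, 4.2, 18.3, 7.6, 12.8, 13.4, 5.3, 20.0, 13.7.
Cumulative: 11.7, 20.1, 22.7, 22.7, 22.7, 26.9, 45.2, 52.8, 65.6, 79.0, 84.3, 104.3, 118.0.
The total first reaches 25 DD on day 6.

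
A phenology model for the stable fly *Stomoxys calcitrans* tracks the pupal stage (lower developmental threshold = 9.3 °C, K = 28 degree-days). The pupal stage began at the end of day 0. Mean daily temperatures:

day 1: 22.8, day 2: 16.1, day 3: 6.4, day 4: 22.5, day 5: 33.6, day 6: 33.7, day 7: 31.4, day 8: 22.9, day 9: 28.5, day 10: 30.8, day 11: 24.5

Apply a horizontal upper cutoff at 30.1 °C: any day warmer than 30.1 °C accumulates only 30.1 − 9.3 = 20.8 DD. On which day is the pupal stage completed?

Daily DD above 9.3 °C (capped at 20.8): 13.5, 6.8, 0.0, 13.2, 20.8, 20.8, 20.8, 13.6, 19.2, 20.8, 15.2.
Cumulative: 13.5, 20.3, 20.3, 33.5, 54.3, 75.1, 95.9, 109.5, 128.7, 149.5, 164.7.
The total first reaches 28 DD on day 4.

day 4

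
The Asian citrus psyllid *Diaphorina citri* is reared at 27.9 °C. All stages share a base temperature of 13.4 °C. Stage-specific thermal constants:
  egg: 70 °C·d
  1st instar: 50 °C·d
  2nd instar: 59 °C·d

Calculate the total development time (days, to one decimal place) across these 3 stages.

12.3 days

Daily accumulation at 27.9 °C = 27.9 − 13.4 = 14.5 DD/day.
Total K = 70 + 50 + 59 = 179 DD.
Total duration = 179 / 14.5 = 12.345 ≈ 12.3 days.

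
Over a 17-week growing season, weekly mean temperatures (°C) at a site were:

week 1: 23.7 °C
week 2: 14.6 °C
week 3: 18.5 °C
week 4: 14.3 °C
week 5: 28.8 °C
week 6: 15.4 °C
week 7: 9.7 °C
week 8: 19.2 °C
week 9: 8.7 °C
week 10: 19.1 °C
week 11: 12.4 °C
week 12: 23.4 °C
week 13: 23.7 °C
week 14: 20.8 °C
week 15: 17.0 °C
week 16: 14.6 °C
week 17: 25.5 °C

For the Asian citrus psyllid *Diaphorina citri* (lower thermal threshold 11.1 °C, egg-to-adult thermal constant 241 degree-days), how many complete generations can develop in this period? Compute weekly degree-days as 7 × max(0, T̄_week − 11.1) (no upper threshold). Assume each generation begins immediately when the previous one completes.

Weekly DD (7 × max(0, T̄ − 11.1)): 88.2, 24.5, 51.8, 22.4, 123.9, 30.1, 0.0, 56.7, 0.0, 56.0, 9.1, 86.1, 88.2, 67.9, 41.3, 24.5, 100.8.
Season total = 871.5 DD.
Complete generations = ⌊871.5 / 241⌋ = 3.

3 generations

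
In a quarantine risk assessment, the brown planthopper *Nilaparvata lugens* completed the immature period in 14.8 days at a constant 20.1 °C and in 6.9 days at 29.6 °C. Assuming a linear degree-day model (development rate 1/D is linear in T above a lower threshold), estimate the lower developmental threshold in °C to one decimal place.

Under the model K = D·(T − T_b), so D₁·(T₁ − T_b) = D₂·(T₂ − T_b).
14.8·(20.1 − T_b) = 6.9·(29.6 − T_b)
T_b = (14.8·20.1 − 6.9·29.6) / (14.8 − 6.9) = 93.24 / 7.9 = 11.803 °C ≈ 11.8 °C.

11.8 °C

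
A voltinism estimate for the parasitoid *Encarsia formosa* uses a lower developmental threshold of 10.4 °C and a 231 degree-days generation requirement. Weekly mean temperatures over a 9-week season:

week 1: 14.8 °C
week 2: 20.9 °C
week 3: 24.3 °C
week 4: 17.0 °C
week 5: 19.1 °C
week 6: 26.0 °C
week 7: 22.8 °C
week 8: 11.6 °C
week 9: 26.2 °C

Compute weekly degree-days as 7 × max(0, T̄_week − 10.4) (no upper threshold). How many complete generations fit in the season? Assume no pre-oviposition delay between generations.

Weekly DD (7 × max(0, T̄ − 10.4)): 30.8, 73.5, 97.3, 46.2, 60.9, 109.2, 86.8, 8.4, 110.6.
Season total = 623.7 DD.
Complete generations = ⌊623.7 / 231⌋ = 2.

2 generations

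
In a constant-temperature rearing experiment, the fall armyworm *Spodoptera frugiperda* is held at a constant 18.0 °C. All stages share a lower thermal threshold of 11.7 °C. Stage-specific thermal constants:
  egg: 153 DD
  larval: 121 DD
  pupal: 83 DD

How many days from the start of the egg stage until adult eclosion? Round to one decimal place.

Daily accumulation at 18.0 °C = 18.0 − 11.7 = 6.3 DD/day.
Total K = 153 + 121 + 83 = 357 DD.
Total duration = 357 / 6.3 = 56.667 ≈ 56.7 days.

56.7 days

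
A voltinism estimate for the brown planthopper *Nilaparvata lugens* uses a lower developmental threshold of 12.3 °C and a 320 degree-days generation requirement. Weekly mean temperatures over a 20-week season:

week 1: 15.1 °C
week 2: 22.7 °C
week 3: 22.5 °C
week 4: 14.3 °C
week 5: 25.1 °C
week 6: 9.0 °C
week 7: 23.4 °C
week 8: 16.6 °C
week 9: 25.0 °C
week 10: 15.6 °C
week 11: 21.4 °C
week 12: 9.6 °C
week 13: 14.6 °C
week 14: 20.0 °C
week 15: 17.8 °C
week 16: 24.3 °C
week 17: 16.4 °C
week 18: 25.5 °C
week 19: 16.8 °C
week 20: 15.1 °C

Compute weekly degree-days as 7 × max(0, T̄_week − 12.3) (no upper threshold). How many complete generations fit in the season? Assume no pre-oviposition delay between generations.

2 generations

Weekly DD (7 × max(0, T̄ − 12.3)): 19.6, 72.8, 71.4, 14.0, 89.6, 0.0, 77.7, 30.1, 88.9, 23.1, 63.7, 0.0, 16.1, 53.9, 38.5, 84.0, 28.7, 92.4, 31.5, 19.6.
Season total = 915.6 DD.
Complete generations = ⌊915.6 / 320⌋ = 2.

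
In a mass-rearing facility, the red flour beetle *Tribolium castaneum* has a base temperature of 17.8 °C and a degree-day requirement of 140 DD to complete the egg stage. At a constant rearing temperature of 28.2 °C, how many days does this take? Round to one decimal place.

Daily accumulation = 28.2 − 17.8 = 10.4 DD/day.
Duration = 140 / 10.4 = 13.462 ≈ 13.5 days.

13.5 days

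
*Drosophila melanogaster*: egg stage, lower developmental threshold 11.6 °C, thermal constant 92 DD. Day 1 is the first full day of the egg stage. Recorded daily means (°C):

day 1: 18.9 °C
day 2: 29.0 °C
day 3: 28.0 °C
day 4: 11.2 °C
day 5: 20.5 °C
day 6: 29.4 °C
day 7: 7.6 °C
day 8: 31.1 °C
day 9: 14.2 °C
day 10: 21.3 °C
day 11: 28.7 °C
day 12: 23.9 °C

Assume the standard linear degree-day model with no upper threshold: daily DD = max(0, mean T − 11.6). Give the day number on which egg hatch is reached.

day 10

Daily DD above 11.6 °C: 7.3, 17.4, 16.4, 0.0, 8.9, 17.8, 0.0, 19.5, 2.6, 9.7, 17.1, 12.3.
Cumulative: 7.3, 24.7, 41.1, 41.1, 50.0, 67.8, 67.8, 87.3, 89.9, 99.6, 116.7, 129.0.
The total first reaches 92 DD on day 10.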